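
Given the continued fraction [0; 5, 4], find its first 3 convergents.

Using the convergent recurrence p_i = a_i*p_{i-1} + p_{i-2}, q_i = a_i*q_{i-1} + q_{i-2} with p_{-2}=0, p_{-1}=1, q_{-2}=1, q_{-1}=0:
  i=0: a_0=0, p_0 = 0*1 + 0 = 0, q_0 = 0*0 + 1 = 1.
  i=1: a_1=5, p_1 = 5*0 + 1 = 1, q_1 = 5*1 + 0 = 5.
  i=2: a_2=4, p_2 = 4*1 + 0 = 4, q_2 = 4*5 + 1 = 21.

0/1, 1/5, 4/21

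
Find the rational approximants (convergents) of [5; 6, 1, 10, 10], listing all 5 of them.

5/1, 31/6, 36/7, 391/76, 3946/767

Using the convergent recurrence p_i = a_i*p_{i-1} + p_{i-2}, q_i = a_i*q_{i-1} + q_{i-2} with p_{-2}=0, p_{-1}=1, q_{-2}=1, q_{-1}=0:
  i=0: a_0=5, p_0 = 5*1 + 0 = 5, q_0 = 5*0 + 1 = 1.
  i=1: a_1=6, p_1 = 6*5 + 1 = 31, q_1 = 6*1 + 0 = 6.
  i=2: a_2=1, p_2 = 1*31 + 5 = 36, q_2 = 1*6 + 1 = 7.
  i=3: a_3=10, p_3 = 10*36 + 31 = 391, q_3 = 10*7 + 6 = 76.
  i=4: a_4=10, p_4 = 10*391 + 36 = 3946, q_4 = 10*76 + 7 = 767.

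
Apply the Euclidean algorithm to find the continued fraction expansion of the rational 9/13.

Run the Euclidean algorithm on 9 and 13; the successive quotients are the partial quotients a_0, a_1, ... (each step inverts the fractional part left over by the previous one):
  9 = 0*13 + 9, so a_0 = 0.
  13 = 1*9 + 4, so a_1 = 1.
  9 = 2*4 + 1, so a_2 = 2.
  4 = 4*1 + 0, so a_3 = 4.
The remainder reaches 0 after 4 divisions, so the expansion has 4 partial quotients, read off in order.

[0; 1, 2, 4]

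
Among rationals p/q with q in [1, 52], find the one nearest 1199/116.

Expand x = 1199/116 as a continued fraction with the Euclidean algorithm:
  1199 = 10*116 + 39, so a_0 = 10.
  116 = 2*39 + 38, so a_1 = 2.
  39 = 1*38 + 1, so a_2 = 1.
  38 = 38*1 + 0, so a_3 = 38.
so x = [10; 2, 1, 38].
Convergents (p_i = a_i*p_{i-1} + p_{i-2}, q_i = a_i*q_{i-1} + q_{i-2} with p_{-2}=0, p_{-1}=1, q_{-2}=1, q_{-1}=0), until the denominator exceeds 52:
  i=0: a_0=10, p_0 = 10*1 + 0 = 10, q_0 = 10*0 + 1 = 1.
  i=1: a_1=2, p_1 = 2*10 + 1 = 21, q_1 = 2*1 + 0 = 2.
  i=2: a_2=1, p_2 = 1*21 + 10 = 31, q_2 = 1*2 + 1 = 3.
  i=3: a_3=38, p_3 = 38*31 + 21 = 1199, q_3 = 38*3 + 2 = 116.
q_3 = 116 > 52, so the last convergent with denominator <= 52 is p_2/q_2 = 31/3.
The closest fraction with denominator <= 52 is either p_2/q_2 or the intermediate fraction (k*p_2 + p_1)/(k*q_2 + q_1) with the largest k >= 1 whose denominator stays <= 52; these approach x as k grows, and every other convergent or intermediate fraction in range is farther away.
Largest k: floor((52 - q_1)/q_2) = floor((52 - 2)/3) = 16.
That gives (16*31 + 21)/(16*3 + 2) = 517/50.
Compare the errors: |x - 31/3| = |1199*3 - 31*116|/(116*3) = 1/348, and |x - 517/50| = |1199*50 - 517*116|/(116*50) = 22/5800.
Cross-multiplying, 1*5800 = 5800 < 7656 = 22*348, so 1/348 is smaller: the convergent 31/3 is closer to x than 517/50.

31/3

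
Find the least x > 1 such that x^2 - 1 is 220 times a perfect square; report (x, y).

First expand sqrt(220) as a continued fraction. With x_i = (sqrt(220) + m_i)/d_i and (m_0, d_0) = (0, 1): a_0 = floor(sqrt(220)) = 14, since 14^2 = 196 <= 220 < 225 = 15^2.
Iterate m_{i+1} = d_i*a_i - m_i, d_{i+1} = (220 - m_{i+1}^2)/d_i, a_{i+1} = floor((a_0 + m_{i+1})/d_{i+1}):
  m_1 = 1*14 - 0 = 14, d_1 = (220 - 14^2)/1 = 24/1 = 24, a_1 = floor((14 + 14)/24) = 1.
  m_2 = 24*1 - 14 = 10, d_2 = (220 - 10^2)/24 = 120/24 = 5, a_2 = floor((14 + 10)/5) = 4.
  m_3 = 5*4 - 10 = 10, d_3 = (220 - 10^2)/5 = 120/5 = 24, a_3 = floor((14 + 10)/24) = 1.
  m_4 = 24*1 - 10 = 14, d_4 = (220 - 14^2)/24 = 24/24 = 1, a_4 = floor((14 + 14)/1) = 28.
  m_5 = 1*28 - 14 = 14, d_5 = (220 - 14^2)/1 = 24/1 = 24: (m_5, d_5) = (m_1, d_1) = (14, 24), so from here the quotients repeat a_1, ..., a_4; the period length is 4.
So sqrt(220) = [14; (1, 4, 1, 28)] with period length k = 4.
k is even, so the fundamental solution of x^2 - 220y^2 = 1 is (p_{k-1}, q_{k-1}) = (p_3, q_3); compute convergents through index 3.
Convergents (p_i = a_i*p_{i-1} + p_{i-2}, q_i = a_i*q_{i-1} + q_{i-2} with p_{-2}=0, p_{-1}=1, q_{-2}=1, q_{-1}=0):
  i=0: a_0=14, p_0 = 14*1 + 0 = 14, q_0 = 14*0 + 1 = 1.
  i=1: a_1=1, p_1 = 1*14 + 1 = 15, q_1 = 1*1 + 0 = 1.
  i=2: a_2=4, p_2 = 4*15 + 14 = 74, q_2 = 4*1 + 1 = 5.
  i=3: a_3=1, p_3 = 1*74 + 15 = 89, q_3 = 1*5 + 1 = 6.
Check: 89^2 - 220*6^2 = 7921 - 7920 = 1, so (x, y) = (89, 6) solves the equation, and by the theorem it is the least positive solution.

(x, y) = (89, 6)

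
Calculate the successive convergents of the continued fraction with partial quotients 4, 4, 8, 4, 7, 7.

Using the convergent recurrence p_i = a_i*p_{i-1} + p_{i-2}, q_i = a_i*q_{i-1} + q_{i-2} with p_{-2}=0, p_{-1}=1, q_{-2}=1, q_{-1}=0:
  i=0: a_0=4, p_0 = 4*1 + 0 = 4, q_0 = 4*0 + 1 = 1.
  i=1: a_1=4, p_1 = 4*4 + 1 = 17, q_1 = 4*1 + 0 = 4.
  i=2: a_2=8, p_2 = 8*17 + 4 = 140, q_2 = 8*4 + 1 = 33.
  i=3: a_3=4, p_3 = 4*140 + 17 = 577, q_3 = 4*33 + 4 = 136.
  i=4: a_4=7, p_4 = 7*577 + 140 = 4179, q_4 = 7*136 + 33 = 985.
  i=5: a_5=7, p_5 = 7*4179 + 577 = 29830, q_5 = 7*985 + 136 = 7031.

4/1, 17/4, 140/33, 577/136, 4179/985, 29830/7031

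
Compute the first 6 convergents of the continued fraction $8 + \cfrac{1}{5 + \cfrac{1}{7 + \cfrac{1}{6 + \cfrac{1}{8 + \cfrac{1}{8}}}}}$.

8/1, 41/5, 295/36, 1811/221, 14783/1804, 120075/14653

Using the convergent recurrence p_i = a_i*p_{i-1} + p_{i-2}, q_i = a_i*q_{i-1} + q_{i-2} with p_{-2}=0, p_{-1}=1, q_{-2}=1, q_{-1}=0:
  i=0: a_0=8, p_0 = 8*1 + 0 = 8, q_0 = 8*0 + 1 = 1.
  i=1: a_1=5, p_1 = 5*8 + 1 = 41, q_1 = 5*1 + 0 = 5.
  i=2: a_2=7, p_2 = 7*41 + 8 = 295, q_2 = 7*5 + 1 = 36.
  i=3: a_3=6, p_3 = 6*295 + 41 = 1811, q_3 = 6*36 + 5 = 221.
  i=4: a_4=8, p_4 = 8*1811 + 295 = 14783, q_4 = 8*221 + 36 = 1804.
  i=5: a_5=8, p_5 = 8*14783 + 1811 = 120075, q_5 = 8*1804 + 221 = 14653.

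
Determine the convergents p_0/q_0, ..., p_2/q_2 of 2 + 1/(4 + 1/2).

Using the convergent recurrence p_i = a_i*p_{i-1} + p_{i-2}, q_i = a_i*q_{i-1} + q_{i-2} with p_{-2}=0, p_{-1}=1, q_{-2}=1, q_{-1}=0:
  i=0: a_0=2, p_0 = 2*1 + 0 = 2, q_0 = 2*0 + 1 = 1.
  i=1: a_1=4, p_1 = 4*2 + 1 = 9, q_1 = 4*1 + 0 = 4.
  i=2: a_2=2, p_2 = 2*9 + 2 = 20, q_2 = 2*4 + 1 = 9.

2/1, 9/4, 20/9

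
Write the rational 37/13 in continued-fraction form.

[2; 1, 5, 2]

Run the Euclidean algorithm on 37 and 13; the successive quotients are the partial quotients a_0, a_1, ... (each step inverts the fractional part left over by the previous one):
  37 = 2*13 + 11, so a_0 = 2.
  13 = 1*11 + 2, so a_1 = 1.
  11 = 5*2 + 1, so a_2 = 5.
  2 = 2*1 + 0, so a_3 = 2.
The remainder reaches 0 after 4 divisions, so the expansion has 4 partial quotients, read off in order.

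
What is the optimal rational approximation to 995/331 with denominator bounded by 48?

Expand x = 995/331 as a continued fraction with the Euclidean algorithm:
  995 = 3*331 + 2, so a_0 = 3.
  331 = 165*2 + 1, so a_1 = 165.
  2 = 2*1 + 0, so a_2 = 2.
so x = [3; 165, 2].
Convergents (p_i = a_i*p_{i-1} + p_{i-2}, q_i = a_i*q_{i-1} + q_{i-2} with p_{-2}=0, p_{-1}=1, q_{-2}=1, q_{-1}=0), until the denominator exceeds 48:
  i=0: a_0=3, p_0 = 3*1 + 0 = 3, q_0 = 3*0 + 1 = 1.
  i=1: a_1=165, p_1 = 165*3 + 1 = 496, q_1 = 165*1 + 0 = 165.
q_1 = 165 > 48, so the last convergent with denominator <= 48 is p_0/q_0 = 3/1.
The closest fraction with denominator <= 48 is either p_0/q_0 or the intermediate fraction (k*p_0 + p_{-1})/(k*q_0 + q_{-1}) with the largest k >= 1 whose denominator stays <= 48; these approach x as k grows, and every other convergent or intermediate fraction in range is farther away.
Largest k: floor((48 - q_{-1})/q_0) = floor((48 - 0)/1) = 48 (using the seeds p_{-1} = 1, q_{-1} = 0).
That gives (48*3 + 1)/(48*1 + 0) = 145/48.
Compare the errors: |x - 3/1| = |995*1 - 3*331|/(331*1) = 2/331, and |x - 145/48| = |995*48 - 145*331|/(331*48) = 235/15888.
Cross-multiplying, 2*15888 = 31776 < 77785 = 235*331, so 2/331 is smaller: the convergent 3/1 is closer to x than 145/48.

3/1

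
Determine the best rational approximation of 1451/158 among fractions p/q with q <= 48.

349/38

Expand x = 1451/158 as a continued fraction with the Euclidean algorithm:
  1451 = 9*158 + 29, so a_0 = 9.
  158 = 5*29 + 13, so a_1 = 5.
  29 = 2*13 + 3, so a_2 = 2.
  13 = 4*3 + 1, so a_3 = 4.
  3 = 3*1 + 0, so a_4 = 3.
so x = [9; 5, 2, 4, 3].
Convergents (p_i = a_i*p_{i-1} + p_{i-2}, q_i = a_i*q_{i-1} + q_{i-2} with p_{-2}=0, p_{-1}=1, q_{-2}=1, q_{-1}=0), until the denominator exceeds 48:
  i=0: a_0=9, p_0 = 9*1 + 0 = 9, q_0 = 9*0 + 1 = 1.
  i=1: a_1=5, p_1 = 5*9 + 1 = 46, q_1 = 5*1 + 0 = 5.
  i=2: a_2=2, p_2 = 2*46 + 9 = 101, q_2 = 2*5 + 1 = 11.
  i=3: a_3=4, p_3 = 4*101 + 46 = 450, q_3 = 4*11 + 5 = 49.
q_3 = 49 > 48, so the last convergent with denominator <= 48 is p_2/q_2 = 101/11.
The closest fraction with denominator <= 48 is either p_2/q_2 or the intermediate fraction (k*p_2 + p_1)/(k*q_2 + q_1) with the largest k >= 1 whose denominator stays <= 48; these approach x as k grows, and every other convergent or intermediate fraction in range is farther away.
Largest k: floor((48 - q_1)/q_2) = floor((48 - 5)/11) = 3.
That gives (3*101 + 46)/(3*11 + 5) = 349/38.
Compare the errors: |x - 101/11| = |1451*11 - 101*158|/(158*11) = 3/1738, and |x - 349/38| = |1451*38 - 349*158|/(158*38) = 4/6004.
Cross-multiplying, 4*1738 = 6952 < 18012 = 3*6004, so 4/6004 is smaller: the intermediate fraction 349/38 is closer to x than 101/11.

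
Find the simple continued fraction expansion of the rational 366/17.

Run the Euclidean algorithm on 366 and 17; the successive quotients are the partial quotients a_0, a_1, ... (each step inverts the fractional part left over by the previous one):
  366 = 21*17 + 9, so a_0 = 21.
  17 = 1*9 + 8, so a_1 = 1.
  9 = 1*8 + 1, so a_2 = 1.
  8 = 8*1 + 0, so a_3 = 8.
The remainder reaches 0 after 4 divisions, so the expansion has 4 partial quotients, read off in order.

[21; 1, 1, 8]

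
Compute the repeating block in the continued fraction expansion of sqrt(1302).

[36; (12, 72)]

Write x_i = (sqrt(1302) + m_i)/d_i with (m_0, d_0) = (0, 1). a_0 = floor(sqrt(1302)) = 36, since 36^2 = 1296 <= 1302 < 1369 = 37^2.
Iterate m_{i+1} = d_i*a_i - m_i, d_{i+1} = (1302 - m_{i+1}^2)/d_i, a_{i+1} = floor((a_0 + m_{i+1})/d_{i+1}):
  m_1 = 1*36 - 0 = 36, d_1 = (1302 - 36^2)/1 = 6/1 = 6, a_1 = floor((36 + 36)/6) = 12.
  m_2 = 6*12 - 36 = 36, d_2 = (1302 - 36^2)/6 = 6/6 = 1, a_2 = floor((36 + 36)/1) = 72.
  m_3 = 1*72 - 36 = 36, d_3 = (1302 - 36^2)/1 = 6/1 = 6: (m_3, d_3) = (m_1, d_1) = (36, 6), so from here the quotients repeat a_1, a_2; the period length is 2.
Hence the expansion of sqrt(1302) is a_0 = 36 followed by the repeating block 12, 72 (period 2).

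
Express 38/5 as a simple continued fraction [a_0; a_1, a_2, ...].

Run the Euclidean algorithm on 38 and 5; the successive quotients are the partial quotients a_0, a_1, ... (each step inverts the fractional part left over by the previous one):
  38 = 7*5 + 3, so a_0 = 7.
  5 = 1*3 + 2, so a_1 = 1.
  3 = 1*2 + 1, so a_2 = 1.
  2 = 2*1 + 0, so a_3 = 2.
The remainder reaches 0 after 4 divisions, so the expansion has 4 partial quotients, read off in order.

[7; 1, 1, 2]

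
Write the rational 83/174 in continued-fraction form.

[0; 2, 10, 2, 1, 2]

Run the Euclidean algorithm on 83 and 174; the successive quotients are the partial quotients a_0, a_1, ... (each step inverts the fractional part left over by the previous one):
  83 = 0*174 + 83, so a_0 = 0.
  174 = 2*83 + 8, so a_1 = 2.
  83 = 10*8 + 3, so a_2 = 10.
  8 = 2*3 + 2, so a_3 = 2.
  3 = 1*2 + 1, so a_4 = 1.
  2 = 2*1 + 0, so a_5 = 2.
The remainder reaches 0 after 6 divisions, so the expansion has 6 partial quotients, read off in order.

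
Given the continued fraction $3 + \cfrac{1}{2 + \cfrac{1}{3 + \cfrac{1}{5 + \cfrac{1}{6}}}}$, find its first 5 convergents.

3/1, 7/2, 24/7, 127/37, 786/229

Using the convergent recurrence p_i = a_i*p_{i-1} + p_{i-2}, q_i = a_i*q_{i-1} + q_{i-2} with p_{-2}=0, p_{-1}=1, q_{-2}=1, q_{-1}=0:
  i=0: a_0=3, p_0 = 3*1 + 0 = 3, q_0 = 3*0 + 1 = 1.
  i=1: a_1=2, p_1 = 2*3 + 1 = 7, q_1 = 2*1 + 0 = 2.
  i=2: a_2=3, p_2 = 3*7 + 3 = 24, q_2 = 3*2 + 1 = 7.
  i=3: a_3=5, p_3 = 5*24 + 7 = 127, q_3 = 5*7 + 2 = 37.
  i=4: a_4=6, p_4 = 6*127 + 24 = 786, q_4 = 6*37 + 7 = 229.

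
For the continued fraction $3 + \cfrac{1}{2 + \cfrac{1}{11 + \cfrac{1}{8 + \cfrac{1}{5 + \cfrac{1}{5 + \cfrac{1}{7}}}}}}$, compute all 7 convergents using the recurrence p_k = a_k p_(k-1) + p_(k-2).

3/1, 7/2, 80/23, 647/186, 3315/953, 17222/4951, 123869/35610

Using the convergent recurrence p_i = a_i*p_{i-1} + p_{i-2}, q_i = a_i*q_{i-1} + q_{i-2} with p_{-2}=0, p_{-1}=1, q_{-2}=1, q_{-1}=0:
  i=0: a_0=3, p_0 = 3*1 + 0 = 3, q_0 = 3*0 + 1 = 1.
  i=1: a_1=2, p_1 = 2*3 + 1 = 7, q_1 = 2*1 + 0 = 2.
  i=2: a_2=11, p_2 = 11*7 + 3 = 80, q_2 = 11*2 + 1 = 23.
  i=3: a_3=8, p_3 = 8*80 + 7 = 647, q_3 = 8*23 + 2 = 186.
  i=4: a_4=5, p_4 = 5*647 + 80 = 3315, q_4 = 5*186 + 23 = 953.
  i=5: a_5=5, p_5 = 5*3315 + 647 = 17222, q_5 = 5*953 + 186 = 4951.
  i=6: a_6=7, p_6 = 7*17222 + 3315 = 123869, q_6 = 7*4951 + 953 = 35610.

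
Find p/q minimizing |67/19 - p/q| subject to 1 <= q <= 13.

Expand x = 67/19 as a continued fraction with the Euclidean algorithm:
  67 = 3*19 + 10, so a_0 = 3.
  19 = 1*10 + 9, so a_1 = 1.
  10 = 1*9 + 1, so a_2 = 1.
  9 = 9*1 + 0, so a_3 = 9.
so x = [3; 1, 1, 9].
Convergents (p_i = a_i*p_{i-1} + p_{i-2}, q_i = a_i*q_{i-1} + q_{i-2} with p_{-2}=0, p_{-1}=1, q_{-2}=1, q_{-1}=0), until the denominator exceeds 13:
  i=0: a_0=3, p_0 = 3*1 + 0 = 3, q_0 = 3*0 + 1 = 1.
  i=1: a_1=1, p_1 = 1*3 + 1 = 4, q_1 = 1*1 + 0 = 1.
  i=2: a_2=1, p_2 = 1*4 + 3 = 7, q_2 = 1*1 + 1 = 2.
  i=3: a_3=9, p_3 = 9*7 + 4 = 67, q_3 = 9*2 + 1 = 19.
q_3 = 19 > 13, so the last convergent with denominator <= 13 is p_2/q_2 = 7/2.
The closest fraction with denominator <= 13 is either p_2/q_2 or the intermediate fraction (k*p_2 + p_1)/(k*q_2 + q_1) with the largest k >= 1 whose denominator stays <= 13; these approach x as k grows, and every other convergent or intermediate fraction in range is farther away.
Largest k: floor((13 - q_1)/q_2) = floor((13 - 1)/2) = 6.
That gives (6*7 + 4)/(6*2 + 1) = 46/13.
Compare the errors: |x - 7/2| = |67*2 - 7*19|/(19*2) = 1/38, and |x - 46/13| = |67*13 - 46*19|/(19*13) = 3/247.
Cross-multiplying, 3*38 = 114 < 247 = 1*247, so 3/247 is smaller: the intermediate fraction 46/13 is closer to x than 7/2.

46/13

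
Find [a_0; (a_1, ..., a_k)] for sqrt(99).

Write x_i = (sqrt(99) + m_i)/d_i with (m_0, d_0) = (0, 1). a_0 = floor(sqrt(99)) = 9, since 9^2 = 81 <= 99 < 100 = 10^2.
Iterate m_{i+1} = d_i*a_i - m_i, d_{i+1} = (99 - m_{i+1}^2)/d_i, a_{i+1} = floor((a_0 + m_{i+1})/d_{i+1}):
  m_1 = 1*9 - 0 = 9, d_1 = (99 - 9^2)/1 = 18/1 = 18, a_1 = floor((9 + 9)/18) = 1.
  m_2 = 18*1 - 9 = 9, d_2 = (99 - 9^2)/18 = 18/18 = 1, a_2 = floor((9 + 9)/1) = 18.
  m_3 = 1*18 - 9 = 9, d_3 = (99 - 9^2)/1 = 18/1 = 18: (m_3, d_3) = (m_1, d_1) = (9, 18), so from here the quotients repeat a_1, a_2; the period length is 2.
Hence the expansion of sqrt(99) is a_0 = 9 followed by the repeating block 1, 18 (period 2).

[9; (1, 18)]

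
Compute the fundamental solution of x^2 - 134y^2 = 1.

(x, y) = (145925, 12606)

First expand sqrt(134) as a continued fraction. With x_i = (sqrt(134) + m_i)/d_i and (m_0, d_0) = (0, 1): a_0 = floor(sqrt(134)) = 11, since 11^2 = 121 <= 134 < 144 = 12^2.
Iterate m_{i+1} = d_i*a_i - m_i, d_{i+1} = (134 - m_{i+1}^2)/d_i, a_{i+1} = floor((a_0 + m_{i+1})/d_{i+1}):
  m_1 = 1*11 - 0 = 11, d_1 = (134 - 11^2)/1 = 13/1 = 13, a_1 = floor((11 + 11)/13) = 1.
  m_2 = 13*1 - 11 = 2, d_2 = (134 - 2^2)/13 = 130/13 = 10, a_2 = floor((11 + 2)/10) = 1.
  m_3 = 10*1 - 2 = 8, d_3 = (134 - 8^2)/10 = 70/10 = 7, a_3 = floor((11 + 8)/7) = 2.
  m_4 = 7*2 - 8 = 6, d_4 = (134 - 6^2)/7 = 98/7 = 14, a_4 = floor((11 + 6)/14) = 1.
  m_5 = 14*1 - 6 = 8, d_5 = (134 - 8^2)/14 = 70/14 = 5, a_5 = floor((11 + 8)/5) = 3.
  m_6 = 5*3 - 8 = 7, d_6 = (134 - 7^2)/5 = 85/5 = 17, a_6 = floor((11 + 7)/17) = 1.
  m_7 = 17*1 - 7 = 10, d_7 = (134 - 10^2)/17 = 34/17 = 2, a_7 = floor((11 + 10)/2) = 10.
  m_8 = 2*10 - 10 = 10, d_8 = (134 - 10^2)/2 = 34/2 = 17, a_8 = floor((11 + 10)/17) = 1.
  m_9 = 17*1 - 10 = 7, d_9 = (134 - 7^2)/17 = 85/17 = 5, a_9 = floor((11 + 7)/5) = 3.
  m_10 = 5*3 - 7 = 8, d_10 = (134 - 8^2)/5 = 70/5 = 14, a_10 = floor((11 + 8)/14) = 1.
  m_11 = 14*1 - 8 = 6, d_11 = (134 - 6^2)/14 = 98/14 = 7, a_11 = floor((11 + 6)/7) = 2.
  m_12 = 7*2 - 6 = 8, d_12 = (134 - 8^2)/7 = 70/7 = 10, a_12 = floor((11 + 8)/10) = 1.
  m_13 = 10*1 - 8 = 2, d_13 = (134 - 2^2)/10 = 130/10 = 13, a_13 = floor((11 + 2)/13) = 1.
  m_14 = 13*1 - 2 = 11, d_14 = (134 - 11^2)/13 = 13/13 = 1, a_14 = floor((11 + 11)/1) = 22.
  m_15 = 1*22 - 11 = 11, d_15 = (134 - 11^2)/1 = 13/1 = 13: (m_15, d_15) = (m_1, d_1) = (11, 13), so from here the quotients repeat a_1, ..., a_14; the period length is 14.
So sqrt(134) = [11; (1, 1, 2, 1, 3, 1, 10, 1, 3, 1, 2, 1, 1, 22)] with period length k = 14.
k is even, so the fundamental solution of x^2 - 134y^2 = 1 is (p_{k-1}, q_{k-1}) = (p_13, q_13); compute convergents through index 13.
Convergents (p_i = a_i*p_{i-1} + p_{i-2}, q_i = a_i*q_{i-1} + q_{i-2} with p_{-2}=0, p_{-1}=1, q_{-2}=1, q_{-1}=0):
  i=0: a_0=11, p_0 = 11*1 + 0 = 11, q_0 = 11*0 + 1 = 1.
  i=1: a_1=1, p_1 = 1*11 + 1 = 12, q_1 = 1*1 + 0 = 1.
  i=2: a_2=1, p_2 = 1*12 + 11 = 23, q_2 = 1*1 + 1 = 2.
  i=3: a_3=2, p_3 = 2*23 + 12 = 58, q_3 = 2*2 + 1 = 5.
  i=4: a_4=1, p_4 = 1*58 + 23 = 81, q_4 = 1*5 + 2 = 7.
  i=5: a_5=3, p_5 = 3*81 + 58 = 301, q_5 = 3*7 + 5 = 26.
  i=6: a_6=1, p_6 = 1*301 + 81 = 382, q_6 = 1*26 + 7 = 33.
  i=7: a_7=10, p_7 = 10*382 + 301 = 4121, q_7 = 10*33 + 26 = 356.
  i=8: a_8=1, p_8 = 1*4121 + 382 = 4503, q_8 = 1*356 + 33 = 389.
  i=9: a_9=3, p_9 = 3*4503 + 4121 = 17630, q_9 = 3*389 + 356 = 1523.
  i=10: a_10=1, p_10 = 1*17630 + 4503 = 22133, q_10 = 1*1523 + 389 = 1912.
  i=11: a_11=2, p_11 = 2*22133 + 17630 = 61896, q_11 = 2*1912 + 1523 = 5347.
  i=12: a_12=1, p_12 = 1*61896 + 22133 = 84029, q_12 = 1*5347 + 1912 = 7259.
  i=13: a_13=1, p_13 = 1*84029 + 61896 = 145925, q_13 = 1*7259 + 5347 = 12606.
Check: 145925^2 - 134*12606^2 = 21294105625 - 21294105624 = 1, so (x, y) = (145925, 12606) solves the equation, and by the theorem it is the least positive solution.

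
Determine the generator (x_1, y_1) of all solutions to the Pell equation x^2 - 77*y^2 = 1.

First expand sqrt(77) as a continued fraction. With x_i = (sqrt(77) + m_i)/d_i and (m_0, d_0) = (0, 1): a_0 = floor(sqrt(77)) = 8, since 8^2 = 64 <= 77 < 81 = 9^2.
Iterate m_{i+1} = d_i*a_i - m_i, d_{i+1} = (77 - m_{i+1}^2)/d_i, a_{i+1} = floor((a_0 + m_{i+1})/d_{i+1}):
  m_1 = 1*8 - 0 = 8, d_1 = (77 - 8^2)/1 = 13/1 = 13, a_1 = floor((8 + 8)/13) = 1.
  m_2 = 13*1 - 8 = 5, d_2 = (77 - 5^2)/13 = 52/13 = 4, a_2 = floor((8 + 5)/4) = 3.
  m_3 = 4*3 - 5 = 7, d_3 = (77 - 7^2)/4 = 28/4 = 7, a_3 = floor((8 + 7)/7) = 2.
  m_4 = 7*2 - 7 = 7, d_4 = (77 - 7^2)/7 = 28/7 = 4, a_4 = floor((8 + 7)/4) = 3.
  m_5 = 4*3 - 7 = 5, d_5 = (77 - 5^2)/4 = 52/4 = 13, a_5 = floor((8 + 5)/13) = 1.
  m_6 = 13*1 - 5 = 8, d_6 = (77 - 8^2)/13 = 13/13 = 1, a_6 = floor((8 + 8)/1) = 16.
  m_7 = 1*16 - 8 = 8, d_7 = (77 - 8^2)/1 = 13/1 = 13: (m_7, d_7) = (m_1, d_1) = (8, 13), so from here the quotients repeat a_1, ..., a_6; the period length is 6.
So sqrt(77) = [8; (1, 3, 2, 3, 1, 16)] with period length k = 6.
k is even, so the fundamental solution of x^2 - 77y^2 = 1 is (p_{k-1}, q_{k-1}) = (p_5, q_5); compute convergents through index 5.
Convergents (p_i = a_i*p_{i-1} + p_{i-2}, q_i = a_i*q_{i-1} + q_{i-2} with p_{-2}=0, p_{-1}=1, q_{-2}=1, q_{-1}=0):
  i=0: a_0=8, p_0 = 8*1 + 0 = 8, q_0 = 8*0 + 1 = 1.
  i=1: a_1=1, p_1 = 1*8 + 1 = 9, q_1 = 1*1 + 0 = 1.
  i=2: a_2=3, p_2 = 3*9 + 8 = 35, q_2 = 3*1 + 1 = 4.
  i=3: a_3=2, p_3 = 2*35 + 9 = 79, q_3 = 2*4 + 1 = 9.
  i=4: a_4=3, p_4 = 3*79 + 35 = 272, q_4 = 3*9 + 4 = 31.
  i=5: a_5=1, p_5 = 1*272 + 79 = 351, q_5 = 1*31 + 9 = 40.
Check: 351^2 - 77*40^2 = 123201 - 123200 = 1, so (x, y) = (351, 40) solves the equation, and by the theorem it is the least positive solution.

(x, y) = (351, 40)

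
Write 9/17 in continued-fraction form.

Run the Euclidean algorithm on 9 and 17; the successive quotients are the partial quotients a_0, a_1, ... (each step inverts the fractional part left over by the previous one):
  9 = 0*17 + 9, so a_0 = 0.
  17 = 1*9 + 8, so a_1 = 1.
  9 = 1*8 + 1, so a_2 = 1.
  8 = 8*1 + 0, so a_3 = 8.
The remainder reaches 0 after 4 divisions, so the expansion has 4 partial quotients, read off in order.

[0; 1, 1, 8]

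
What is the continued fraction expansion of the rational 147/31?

Run the Euclidean algorithm on 147 and 31; the successive quotients are the partial quotients a_0, a_1, ... (each step inverts the fractional part left over by the previous one):
  147 = 4*31 + 23, so a_0 = 4.
  31 = 1*23 + 8, so a_1 = 1.
  23 = 2*8 + 7, so a_2 = 2.
  8 = 1*7 + 1, so a_3 = 1.
  7 = 7*1 + 0, so a_4 = 7.
The remainder reaches 0 after 5 divisions, so the expansion has 5 partial quotients, read off in order.

[4; 1, 2, 1, 7]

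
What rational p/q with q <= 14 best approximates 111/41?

Expand x = 111/41 as a continued fraction with the Euclidean algorithm:
  111 = 2*41 + 29, so a_0 = 2.
  41 = 1*29 + 12, so a_1 = 1.
  29 = 2*12 + 5, so a_2 = 2.
  12 = 2*5 + 2, so a_3 = 2.
  5 = 2*2 + 1, so a_4 = 2.
  2 = 2*1 + 0, so a_5 = 2.
so x = [2; 1, 2, 2, 2, 2].
Convergents (p_i = a_i*p_{i-1} + p_{i-2}, q_i = a_i*q_{i-1} + q_{i-2} with p_{-2}=0, p_{-1}=1, q_{-2}=1, q_{-1}=0), until the denominator exceeds 14:
  i=0: a_0=2, p_0 = 2*1 + 0 = 2, q_0 = 2*0 + 1 = 1.
  i=1: a_1=1, p_1 = 1*2 + 1 = 3, q_1 = 1*1 + 0 = 1.
  i=2: a_2=2, p_2 = 2*3 + 2 = 8, q_2 = 2*1 + 1 = 3.
  i=3: a_3=2, p_3 = 2*8 + 3 = 19, q_3 = 2*3 + 1 = 7.
  i=4: a_4=2, p_4 = 2*19 + 8 = 46, q_4 = 2*7 + 3 = 17.
q_4 = 17 > 14, so the last convergent with denominator <= 14 is p_3/q_3 = 19/7.
The closest fraction with denominator <= 14 is either p_3/q_3 or the intermediate fraction (k*p_3 + p_2)/(k*q_3 + q_2) with the largest k >= 1 whose denominator stays <= 14; these approach x as k grows, and every other convergent or intermediate fraction in range is farther away.
Largest k: floor((14 - q_2)/q_3) = floor((14 - 3)/7) = 1.
That gives (1*19 + 8)/(1*7 + 3) = 27/10.
Compare the errors: |x - 19/7| = |111*7 - 19*41|/(41*7) = 2/287, and |x - 27/10| = |111*10 - 27*41|/(41*10) = 3/410.
Cross-multiplying, 2*410 = 820 < 861 = 3*287, so 2/287 is smaller: the convergent 19/7 is closer to x than 27/10.

19/7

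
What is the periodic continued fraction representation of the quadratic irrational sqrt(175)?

Write x_i = (sqrt(175) + m_i)/d_i with (m_0, d_0) = (0, 1). a_0 = floor(sqrt(175)) = 13, since 13^2 = 169 <= 175 < 196 = 14^2.
Iterate m_{i+1} = d_i*a_i - m_i, d_{i+1} = (175 - m_{i+1}^2)/d_i, a_{i+1} = floor((a_0 + m_{i+1})/d_{i+1}):
  m_1 = 1*13 - 0 = 13, d_1 = (175 - 13^2)/1 = 6/1 = 6, a_1 = floor((13 + 13)/6) = 4.
  m_2 = 6*4 - 13 = 11, d_2 = (175 - 11^2)/6 = 54/6 = 9, a_2 = floor((13 + 11)/9) = 2.
  m_3 = 9*2 - 11 = 7, d_3 = (175 - 7^2)/9 = 126/9 = 14, a_3 = floor((13 + 7)/14) = 1.
  m_4 = 14*1 - 7 = 7, d_4 = (175 - 7^2)/14 = 126/14 = 9, a_4 = floor((13 + 7)/9) = 2.
  m_5 = 9*2 - 7 = 11, d_5 = (175 - 11^2)/9 = 54/9 = 6, a_5 = floor((13 + 11)/6) = 4.
  m_6 = 6*4 - 11 = 13, d_6 = (175 - 13^2)/6 = 6/6 = 1, a_6 = floor((13 + 13)/1) = 26.
  m_7 = 1*26 - 13 = 13, d_7 = (175 - 13^2)/1 = 6/1 = 6: (m_7, d_7) = (m_1, d_1) = (13, 6), so from here the quotients repeat a_1, ..., a_6; the period length is 6.
Hence the expansion of sqrt(175) is a_0 = 13 followed by the repeating block 4, 2, 1, 2, 4, 26 (period 6).

[13; (4, 2, 1, 2, 4, 26)]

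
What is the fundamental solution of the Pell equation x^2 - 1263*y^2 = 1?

(x, y) = (142297, 4004)

First expand sqrt(1263) as a continued fraction. With x_i = (sqrt(1263) + m_i)/d_i and (m_0, d_0) = (0, 1): a_0 = floor(sqrt(1263)) = 35, since 35^2 = 1225 <= 1263 < 1296 = 36^2.
Iterate m_{i+1} = d_i*a_i - m_i, d_{i+1} = (1263 - m_{i+1}^2)/d_i, a_{i+1} = floor((a_0 + m_{i+1})/d_{i+1}):
  m_1 = 1*35 - 0 = 35, d_1 = (1263 - 35^2)/1 = 38/1 = 38, a_1 = floor((35 + 35)/38) = 1.
  m_2 = 38*1 - 35 = 3, d_2 = (1263 - 3^2)/38 = 1254/38 = 33, a_2 = floor((35 + 3)/33) = 1.
  m_3 = 33*1 - 3 = 30, d_3 = (1263 - 30^2)/33 = 363/33 = 11, a_3 = floor((35 + 30)/11) = 5.
  m_4 = 11*5 - 30 = 25, d_4 = (1263 - 25^2)/11 = 638/11 = 58, a_4 = floor((35 + 25)/58) = 1.
  m_5 = 58*1 - 25 = 33, d_5 = (1263 - 33^2)/58 = 174/58 = 3, a_5 = floor((35 + 33)/3) = 22.
  m_6 = 3*22 - 33 = 33, d_6 = (1263 - 33^2)/3 = 174/3 = 58, a_6 = floor((35 + 33)/58) = 1.
  m_7 = 58*1 - 33 = 25, d_7 = (1263 - 25^2)/58 = 638/58 = 11, a_7 = floor((35 + 25)/11) = 5.
  m_8 = 11*5 - 25 = 30, d_8 = (1263 - 30^2)/11 = 363/11 = 33, a_8 = floor((35 + 30)/33) = 1.
  m_9 = 33*1 - 30 = 3, d_9 = (1263 - 3^2)/33 = 1254/33 = 38, a_9 = floor((35 + 3)/38) = 1.
  m_10 = 38*1 - 3 = 35, d_10 = (1263 - 35^2)/38 = 38/38 = 1, a_10 = floor((35 + 35)/1) = 70.
  m_11 = 1*70 - 35 = 35, d_11 = (1263 - 35^2)/1 = 38/1 = 38: (m_11, d_11) = (m_1, d_1) = (35, 38), so from here the quotients repeat a_1, ..., a_10; the period length is 10.
So sqrt(1263) = [35; (1, 1, 5, 1, 22, 1, 5, 1, 1, 70)] with period length k = 10.
k is even, so the fundamental solution of x^2 - 1263y^2 = 1 is (p_{k-1}, q_{k-1}) = (p_9, q_9); compute convergents through index 9.
Convergents (p_i = a_i*p_{i-1} + p_{i-2}, q_i = a_i*q_{i-1} + q_{i-2} with p_{-2}=0, p_{-1}=1, q_{-2}=1, q_{-1}=0):
  i=0: a_0=35, p_0 = 35*1 + 0 = 35, q_0 = 35*0 + 1 = 1.
  i=1: a_1=1, p_1 = 1*35 + 1 = 36, q_1 = 1*1 + 0 = 1.
  i=2: a_2=1, p_2 = 1*36 + 35 = 71, q_2 = 1*1 + 1 = 2.
  i=3: a_3=5, p_3 = 5*71 + 36 = 391, q_3 = 5*2 + 1 = 11.
  i=4: a_4=1, p_4 = 1*391 + 71 = 462, q_4 = 1*11 + 2 = 13.
  i=5: a_5=22, p_5 = 22*462 + 391 = 10555, q_5 = 22*13 + 11 = 297.
  i=6: a_6=1, p_6 = 1*10555 + 462 = 11017, q_6 = 1*297 + 13 = 310.
  i=7: a_7=5, p_7 = 5*11017 + 10555 = 65640, q_7 = 5*310 + 297 = 1847.
  i=8: a_8=1, p_8 = 1*65640 + 11017 = 76657, q_8 = 1*1847 + 310 = 2157.
  i=9: a_9=1, p_9 = 1*76657 + 65640 = 142297, q_9 = 1*2157 + 1847 = 4004.
Check: 142297^2 - 1263*4004^2 = 20248436209 - 20248436208 = 1, so (x, y) = (142297, 4004) solves the equation, and by the theorem it is the least positive solution.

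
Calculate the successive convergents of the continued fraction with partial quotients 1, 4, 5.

1/1, 5/4, 26/21

Using the convergent recurrence p_i = a_i*p_{i-1} + p_{i-2}, q_i = a_i*q_{i-1} + q_{i-2} with p_{-2}=0, p_{-1}=1, q_{-2}=1, q_{-1}=0:
  i=0: a_0=1, p_0 = 1*1 + 0 = 1, q_0 = 1*0 + 1 = 1.
  i=1: a_1=4, p_1 = 4*1 + 1 = 5, q_1 = 4*1 + 0 = 4.
  i=2: a_2=5, p_2 = 5*5 + 1 = 26, q_2 = 5*4 + 1 = 21.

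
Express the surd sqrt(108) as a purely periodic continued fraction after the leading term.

Write x_i = (sqrt(108) + m_i)/d_i with (m_0, d_0) = (0, 1). a_0 = floor(sqrt(108)) = 10, since 10^2 = 100 <= 108 < 121 = 11^2.
Iterate m_{i+1} = d_i*a_i - m_i, d_{i+1} = (108 - m_{i+1}^2)/d_i, a_{i+1} = floor((a_0 + m_{i+1})/d_{i+1}):
  m_1 = 1*10 - 0 = 10, d_1 = (108 - 10^2)/1 = 8/1 = 8, a_1 = floor((10 + 10)/8) = 2.
  m_2 = 8*2 - 10 = 6, d_2 = (108 - 6^2)/8 = 72/8 = 9, a_2 = floor((10 + 6)/9) = 1.
  m_3 = 9*1 - 6 = 3, d_3 = (108 - 3^2)/9 = 99/9 = 11, a_3 = floor((10 + 3)/11) = 1.
  m_4 = 11*1 - 3 = 8, d_4 = (108 - 8^2)/11 = 44/11 = 4, a_4 = floor((10 + 8)/4) = 4.
  m_5 = 4*4 - 8 = 8, d_5 = (108 - 8^2)/4 = 44/4 = 11, a_5 = floor((10 + 8)/11) = 1.
  m_6 = 11*1 - 8 = 3, d_6 = (108 - 3^2)/11 = 99/11 = 9, a_6 = floor((10 + 3)/9) = 1.
  m_7 = 9*1 - 3 = 6, d_7 = (108 - 6^2)/9 = 72/9 = 8, a_7 = floor((10 + 6)/8) = 2.
  m_8 = 8*2 - 6 = 10, d_8 = (108 - 10^2)/8 = 8/8 = 1, a_8 = floor((10 + 10)/1) = 20.
  m_9 = 1*20 - 10 = 10, d_9 = (108 - 10^2)/1 = 8/1 = 8: (m_9, d_9) = (m_1, d_1) = (10, 8), so from here the quotients repeat a_1, ..., a_8; the period length is 8.
Hence the expansion of sqrt(108) is a_0 = 10 followed by the repeating block 2, 1, 1, 4, 1, 1, 2, 20 (period 8).

[10; (2, 1, 1, 4, 1, 1, 2, 20)]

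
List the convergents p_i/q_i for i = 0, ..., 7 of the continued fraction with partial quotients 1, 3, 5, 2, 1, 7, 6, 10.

Using the convergent recurrence p_i = a_i*p_{i-1} + p_{i-2}, q_i = a_i*q_{i-1} + q_{i-2} with p_{-2}=0, p_{-1}=1, q_{-2}=1, q_{-1}=0:
  i=0: a_0=1, p_0 = 1*1 + 0 = 1, q_0 = 1*0 + 1 = 1.
  i=1: a_1=3, p_1 = 3*1 + 1 = 4, q_1 = 3*1 + 0 = 3.
  i=2: a_2=5, p_2 = 5*4 + 1 = 21, q_2 = 5*3 + 1 = 16.
  i=3: a_3=2, p_3 = 2*21 + 4 = 46, q_3 = 2*16 + 3 = 35.
  i=4: a_4=1, p_4 = 1*46 + 21 = 67, q_4 = 1*35 + 16 = 51.
  i=5: a_5=7, p_5 = 7*67 + 46 = 515, q_5 = 7*51 + 35 = 392.
  i=6: a_6=6, p_6 = 6*515 + 67 = 3157, q_6 = 6*392 + 51 = 2403.
  i=7: a_7=10, p_7 = 10*3157 + 515 = 32085, q_7 = 10*2403 + 392 = 24422.

1/1, 4/3, 21/16, 46/35, 67/51, 515/392, 3157/2403, 32085/24422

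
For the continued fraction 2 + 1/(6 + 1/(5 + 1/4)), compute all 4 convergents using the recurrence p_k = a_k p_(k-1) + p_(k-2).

2/1, 13/6, 67/31, 281/130

Using the convergent recurrence p_i = a_i*p_{i-1} + p_{i-2}, q_i = a_i*q_{i-1} + q_{i-2} with p_{-2}=0, p_{-1}=1, q_{-2}=1, q_{-1}=0:
  i=0: a_0=2, p_0 = 2*1 + 0 = 2, q_0 = 2*0 + 1 = 1.
  i=1: a_1=6, p_1 = 6*2 + 1 = 13, q_1 = 6*1 + 0 = 6.
  i=2: a_2=5, p_2 = 5*13 + 2 = 67, q_2 = 5*6 + 1 = 31.
  i=3: a_3=4, p_3 = 4*67 + 13 = 281, q_3 = 4*31 + 6 = 130.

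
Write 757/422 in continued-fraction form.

[1; 1, 3, 1, 5, 1, 2, 4]

Run the Euclidean algorithm on 757 and 422; the successive quotients are the partial quotients a_0, a_1, ... (each step inverts the fractional part left over by the previous one):
  757 = 1*422 + 335, so a_0 = 1.
  422 = 1*335 + 87, so a_1 = 1.
  335 = 3*87 + 74, so a_2 = 3.
  87 = 1*74 + 13, so a_3 = 1.
  74 = 5*13 + 9, so a_4 = 5.
  13 = 1*9 + 4, so a_5 = 1.
  9 = 2*4 + 1, so a_6 = 2.
  4 = 4*1 + 0, so a_7 = 4.
The remainder reaches 0 after 8 divisions, so the expansion has 8 partial quotients, read off in order.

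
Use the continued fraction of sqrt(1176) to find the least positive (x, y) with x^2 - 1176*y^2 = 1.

First expand sqrt(1176) as a continued fraction. With x_i = (sqrt(1176) + m_i)/d_i and (m_0, d_0) = (0, 1): a_0 = floor(sqrt(1176)) = 34, since 34^2 = 1156 <= 1176 < 1225 = 35^2.
Iterate m_{i+1} = d_i*a_i - m_i, d_{i+1} = (1176 - m_{i+1}^2)/d_i, a_{i+1} = floor((a_0 + m_{i+1})/d_{i+1}):
  m_1 = 1*34 - 0 = 34, d_1 = (1176 - 34^2)/1 = 20/1 = 20, a_1 = floor((34 + 34)/20) = 3.
  m_2 = 20*3 - 34 = 26, d_2 = (1176 - 26^2)/20 = 500/20 = 25, a_2 = floor((34 + 26)/25) = 2.
  m_3 = 25*2 - 26 = 24, d_3 = (1176 - 24^2)/25 = 600/25 = 24, a_3 = floor((34 + 24)/24) = 2.
  m_4 = 24*2 - 24 = 24, d_4 = (1176 - 24^2)/24 = 600/24 = 25, a_4 = floor((34 + 24)/25) = 2.
  m_5 = 25*2 - 24 = 26, d_5 = (1176 - 26^2)/25 = 500/25 = 20, a_5 = floor((34 + 26)/20) = 3.
  m_6 = 20*3 - 26 = 34, d_6 = (1176 - 34^2)/20 = 20/20 = 1, a_6 = floor((34 + 34)/1) = 68.
  m_7 = 1*68 - 34 = 34, d_7 = (1176 - 34^2)/1 = 20/1 = 20: (m_7, d_7) = (m_1, d_1) = (34, 20), so from here the quotients repeat a_1, ..., a_6; the period length is 6.
So sqrt(1176) = [34; (3, 2, 2, 2, 3, 68)] with period length k = 6.
k is even, so the fundamental solution of x^2 - 1176y^2 = 1 is (p_{k-1}, q_{k-1}) = (p_5, q_5); compute convergents through index 5.
Convergents (p_i = a_i*p_{i-1} + p_{i-2}, q_i = a_i*q_{i-1} + q_{i-2} with p_{-2}=0, p_{-1}=1, q_{-2}=1, q_{-1}=0):
  i=0: a_0=34, p_0 = 34*1 + 0 = 34, q_0 = 34*0 + 1 = 1.
  i=1: a_1=3, p_1 = 3*34 + 1 = 103, q_1 = 3*1 + 0 = 3.
  i=2: a_2=2, p_2 = 2*103 + 34 = 240, q_2 = 2*3 + 1 = 7.
  i=3: a_3=2, p_3 = 2*240 + 103 = 583, q_3 = 2*7 + 3 = 17.
  i=4: a_4=2, p_4 = 2*583 + 240 = 1406, q_4 = 2*17 + 7 = 41.
  i=5: a_5=3, p_5 = 3*1406 + 583 = 4801, q_5 = 3*41 + 17 = 140.
Check: 4801^2 - 1176*140^2 = 23049601 - 23049600 = 1, so (x, y) = (4801, 140) solves the equation, and by the theorem it is the least positive solution.

(x, y) = (4801, 140)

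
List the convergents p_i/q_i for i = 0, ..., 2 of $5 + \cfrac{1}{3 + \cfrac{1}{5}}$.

5/1, 16/3, 85/16

Using the convergent recurrence p_i = a_i*p_{i-1} + p_{i-2}, q_i = a_i*q_{i-1} + q_{i-2} with p_{-2}=0, p_{-1}=1, q_{-2}=1, q_{-1}=0:
  i=0: a_0=5, p_0 = 5*1 + 0 = 5, q_0 = 5*0 + 1 = 1.
  i=1: a_1=3, p_1 = 3*5 + 1 = 16, q_1 = 3*1 + 0 = 3.
  i=2: a_2=5, p_2 = 5*16 + 5 = 85, q_2 = 5*3 + 1 = 16.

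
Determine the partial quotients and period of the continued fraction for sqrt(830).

[28; (1, 4, 3, 1, 10, 1, 3, 4, 1, 56)]

Write x_i = (sqrt(830) + m_i)/d_i with (m_0, d_0) = (0, 1). a_0 = floor(sqrt(830)) = 28, since 28^2 = 784 <= 830 < 841 = 29^2.
Iterate m_{i+1} = d_i*a_i - m_i, d_{i+1} = (830 - m_{i+1}^2)/d_i, a_{i+1} = floor((a_0 + m_{i+1})/d_{i+1}):
  m_1 = 1*28 - 0 = 28, d_1 = (830 - 28^2)/1 = 46/1 = 46, a_1 = floor((28 + 28)/46) = 1.
  m_2 = 46*1 - 28 = 18, d_2 = (830 - 18^2)/46 = 506/46 = 11, a_2 = floor((28 + 18)/11) = 4.
  m_3 = 11*4 - 18 = 26, d_3 = (830 - 26^2)/11 = 154/11 = 14, a_3 = floor((28 + 26)/14) = 3.
  m_4 = 14*3 - 26 = 16, d_4 = (830 - 16^2)/14 = 574/14 = 41, a_4 = floor((28 + 16)/41) = 1.
  m_5 = 41*1 - 16 = 25, d_5 = (830 - 25^2)/41 = 205/41 = 5, a_5 = floor((28 + 25)/5) = 10.
  m_6 = 5*10 - 25 = 25, d_6 = (830 - 25^2)/5 = 205/5 = 41, a_6 = floor((28 + 25)/41) = 1.
  m_7 = 41*1 - 25 = 16, d_7 = (830 - 16^2)/41 = 574/41 = 14, a_7 = floor((28 + 16)/14) = 3.
  m_8 = 14*3 - 16 = 26, d_8 = (830 - 26^2)/14 = 154/14 = 11, a_8 = floor((28 + 26)/11) = 4.
  m_9 = 11*4 - 26 = 18, d_9 = (830 - 18^2)/11 = 506/11 = 46, a_9 = floor((28 + 18)/46) = 1.
  m_10 = 46*1 - 18 = 28, d_10 = (830 - 28^2)/46 = 46/46 = 1, a_10 = floor((28 + 28)/1) = 56.
  m_11 = 1*56 - 28 = 28, d_11 = (830 - 28^2)/1 = 46/1 = 46: (m_11, d_11) = (m_1, d_1) = (28, 46), so from here the quotients repeat a_1, ..., a_10; the period length is 10.
Hence the expansion of sqrt(830) is a_0 = 28 followed by the repeating block 1, 4, 3, 1, 10, 1, 3, 4, 1, 56 (period 10).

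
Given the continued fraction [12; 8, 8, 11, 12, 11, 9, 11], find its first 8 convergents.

Using the convergent recurrence p_i = a_i*p_{i-1} + p_{i-2}, q_i = a_i*q_{i-1} + q_{i-2} with p_{-2}=0, p_{-1}=1, q_{-2}=1, q_{-1}=0:
  i=0: a_0=12, p_0 = 12*1 + 0 = 12, q_0 = 12*0 + 1 = 1.
  i=1: a_1=8, p_1 = 8*12 + 1 = 97, q_1 = 8*1 + 0 = 8.
  i=2: a_2=8, p_2 = 8*97 + 12 = 788, q_2 = 8*8 + 1 = 65.
  i=3: a_3=11, p_3 = 11*788 + 97 = 8765, q_3 = 11*65 + 8 = 723.
  i=4: a_4=12, p_4 = 12*8765 + 788 = 105968, q_4 = 12*723 + 65 = 8741.
  i=5: a_5=11, p_5 = 11*105968 + 8765 = 1174413, q_5 = 11*8741 + 723 = 96874.
  i=6: a_6=9, p_6 = 9*1174413 + 105968 = 10675685, q_6 = 9*96874 + 8741 = 880607.
  i=7: a_7=11, p_7 = 11*10675685 + 1174413 = 118606948, q_7 = 11*880607 + 96874 = 9783551.

12/1, 97/8, 788/65, 8765/723, 105968/8741, 1174413/96874, 10675685/880607, 118606948/9783551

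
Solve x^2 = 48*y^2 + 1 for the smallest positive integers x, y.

(x, y) = (7, 1)

First expand sqrt(48) as a continued fraction. With x_i = (sqrt(48) + m_i)/d_i and (m_0, d_0) = (0, 1): a_0 = floor(sqrt(48)) = 6, since 6^2 = 36 <= 48 < 49 = 7^2.
Iterate m_{i+1} = d_i*a_i - m_i, d_{i+1} = (48 - m_{i+1}^2)/d_i, a_{i+1} = floor((a_0 + m_{i+1})/d_{i+1}):
  m_1 = 1*6 - 0 = 6, d_1 = (48 - 6^2)/1 = 12/1 = 12, a_1 = floor((6 + 6)/12) = 1.
  m_2 = 12*1 - 6 = 6, d_2 = (48 - 6^2)/12 = 12/12 = 1, a_2 = floor((6 + 6)/1) = 12.
  m_3 = 1*12 - 6 = 6, d_3 = (48 - 6^2)/1 = 12/1 = 12: (m_3, d_3) = (m_1, d_1) = (6, 12), so from here the quotients repeat a_1, a_2; the period length is 2.
So sqrt(48) = [6; (1, 12)] with period length k = 2.
k is even, so the fundamental solution of x^2 - 48y^2 = 1 is (p_{k-1}, q_{k-1}) = (p_1, q_1); compute convergents through index 1.
Convergents (p_i = a_i*p_{i-1} + p_{i-2}, q_i = a_i*q_{i-1} + q_{i-2} with p_{-2}=0, p_{-1}=1, q_{-2}=1, q_{-1}=0):
  i=0: a_0=6, p_0 = 6*1 + 0 = 6, q_0 = 6*0 + 1 = 1.
  i=1: a_1=1, p_1 = 1*6 + 1 = 7, q_1 = 1*1 + 0 = 1.
Check: 7^2 - 48*1^2 = 49 - 48 = 1, so (x, y) = (7, 1) solves the equation, and by the theorem it is the least positive solution.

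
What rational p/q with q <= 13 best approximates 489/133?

Expand x = 489/133 as a continued fraction with the Euclidean algorithm:
  489 = 3*133 + 90, so a_0 = 3.
  133 = 1*90 + 43, so a_1 = 1.
  90 = 2*43 + 4, so a_2 = 2.
  43 = 10*4 + 3, so a_3 = 10.
  4 = 1*3 + 1, so a_4 = 1.
  3 = 3*1 + 0, so a_5 = 3.
so x = [3; 1, 2, 10, 1, 3].
Convergents (p_i = a_i*p_{i-1} + p_{i-2}, q_i = a_i*q_{i-1} + q_{i-2} with p_{-2}=0, p_{-1}=1, q_{-2}=1, q_{-1}=0), until the denominator exceeds 13:
  i=0: a_0=3, p_0 = 3*1 + 0 = 3, q_0 = 3*0 + 1 = 1.
  i=1: a_1=1, p_1 = 1*3 + 1 = 4, q_1 = 1*1 + 0 = 1.
  i=2: a_2=2, p_2 = 2*4 + 3 = 11, q_2 = 2*1 + 1 = 3.
  i=3: a_3=10, p_3 = 10*11 + 4 = 114, q_3 = 10*3 + 1 = 31.
q_3 = 31 > 13, so the last convergent with denominator <= 13 is p_2/q_2 = 11/3.
The closest fraction with denominator <= 13 is either p_2/q_2 or the intermediate fraction (k*p_2 + p_1)/(k*q_2 + q_1) with the largest k >= 1 whose denominator stays <= 13; these approach x as k grows, and every other convergent or intermediate fraction in range is farther away.
Largest k: floor((13 - q_1)/q_2) = floor((13 - 1)/3) = 4.
That gives (4*11 + 4)/(4*3 + 1) = 48/13.
Compare the errors: |x - 11/3| = |489*3 - 11*133|/(133*3) = 4/399, and |x - 48/13| = |489*13 - 48*133|/(133*13) = 27/1729.
Cross-multiplying, 4*1729 = 6916 < 10773 = 27*399, so 4/399 is smaller: the convergent 11/3 is closer to x than 48/13.

11/3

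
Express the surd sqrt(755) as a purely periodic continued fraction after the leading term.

[27; (2, 10, 2, 54)]

Write x_i = (sqrt(755) + m_i)/d_i with (m_0, d_0) = (0, 1). a_0 = floor(sqrt(755)) = 27, since 27^2 = 729 <= 755 < 784 = 28^2.
Iterate m_{i+1} = d_i*a_i - m_i, d_{i+1} = (755 - m_{i+1}^2)/d_i, a_{i+1} = floor((a_0 + m_{i+1})/d_{i+1}):
  m_1 = 1*27 - 0 = 27, d_1 = (755 - 27^2)/1 = 26/1 = 26, a_1 = floor((27 + 27)/26) = 2.
  m_2 = 26*2 - 27 = 25, d_2 = (755 - 25^2)/26 = 130/26 = 5, a_2 = floor((27 + 25)/5) = 10.
  m_3 = 5*10 - 25 = 25, d_3 = (755 - 25^2)/5 = 130/5 = 26, a_3 = floor((27 + 25)/26) = 2.
  m_4 = 26*2 - 25 = 27, d_4 = (755 - 27^2)/26 = 26/26 = 1, a_4 = floor((27 + 27)/1) = 54.
  m_5 = 1*54 - 27 = 27, d_5 = (755 - 27^2)/1 = 26/1 = 26: (m_5, d_5) = (m_1, d_1) = (27, 26), so from here the quotients repeat a_1, ..., a_4; the period length is 4.
Hence the expansion of sqrt(755) is a_0 = 27 followed by the repeating block 2, 10, 2, 54 (period 4).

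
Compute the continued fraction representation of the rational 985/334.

[2; 1, 18, 1, 1, 1, 5]

Run the Euclidean algorithm on 985 and 334; the successive quotients are the partial quotients a_0, a_1, ... (each step inverts the fractional part left over by the previous one):
  985 = 2*334 + 317, so a_0 = 2.
  334 = 1*317 + 17, so a_1 = 1.
  317 = 18*17 + 11, so a_2 = 18.
  17 = 1*11 + 6, so a_3 = 1.
  11 = 1*6 + 5, so a_4 = 1.
  6 = 1*5 + 1, so a_5 = 1.
  5 = 5*1 + 0, so a_6 = 5.
The remainder reaches 0 after 7 divisions, so the expansion has 7 partial quotients, read off in order.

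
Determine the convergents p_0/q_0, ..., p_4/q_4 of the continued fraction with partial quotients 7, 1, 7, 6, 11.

7/1, 8/1, 63/8, 386/49, 4309/547

Using the convergent recurrence p_i = a_i*p_{i-1} + p_{i-2}, q_i = a_i*q_{i-1} + q_{i-2} with p_{-2}=0, p_{-1}=1, q_{-2}=1, q_{-1}=0:
  i=0: a_0=7, p_0 = 7*1 + 0 = 7, q_0 = 7*0 + 1 = 1.
  i=1: a_1=1, p_1 = 1*7 + 1 = 8, q_1 = 1*1 + 0 = 1.
  i=2: a_2=7, p_2 = 7*8 + 7 = 63, q_2 = 7*1 + 1 = 8.
  i=3: a_3=6, p_3 = 6*63 + 8 = 386, q_3 = 6*8 + 1 = 49.
  i=4: a_4=11, p_4 = 11*386 + 63 = 4309, q_4 = 11*49 + 8 = 547.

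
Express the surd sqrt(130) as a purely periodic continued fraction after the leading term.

Write x_i = (sqrt(130) + m_i)/d_i with (m_0, d_0) = (0, 1). a_0 = floor(sqrt(130)) = 11, since 11^2 = 121 <= 130 < 144 = 12^2.
Iterate m_{i+1} = d_i*a_i - m_i, d_{i+1} = (130 - m_{i+1}^2)/d_i, a_{i+1} = floor((a_0 + m_{i+1})/d_{i+1}):
  m_1 = 1*11 - 0 = 11, d_1 = (130 - 11^2)/1 = 9/1 = 9, a_1 = floor((11 + 11)/9) = 2.
  m_2 = 9*2 - 11 = 7, d_2 = (130 - 7^2)/9 = 81/9 = 9, a_2 = floor((11 + 7)/9) = 2.
  m_3 = 9*2 - 7 = 11, d_3 = (130 - 11^2)/9 = 9/9 = 1, a_3 = floor((11 + 11)/1) = 22.
  m_4 = 1*22 - 11 = 11, d_4 = (130 - 11^2)/1 = 9/1 = 9: (m_4, d_4) = (m_1, d_1) = (11, 9), so from here the quotients repeat a_1, ..., a_3; the period length is 3.
Hence the expansion of sqrt(130) is a_0 = 11 followed by the repeating block 2, 2, 22 (period 3).

[11; (2, 2, 22)]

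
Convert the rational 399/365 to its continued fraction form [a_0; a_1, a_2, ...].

Run the Euclidean algorithm on 399 and 365; the successive quotients are the partial quotients a_0, a_1, ... (each step inverts the fractional part left over by the previous one):
  399 = 1*365 + 34, so a_0 = 1.
  365 = 10*34 + 25, so a_1 = 10.
  34 = 1*25 + 9, so a_2 = 1.
  25 = 2*9 + 7, so a_3 = 2.
  9 = 1*7 + 2, so a_4 = 1.
  7 = 3*2 + 1, so a_5 = 3.
  2 = 2*1 + 0, so a_6 = 2.
The remainder reaches 0 after 7 divisions, so the expansion has 7 partial quotients, read off in order.

[1; 10, 1, 2, 1, 3, 2]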